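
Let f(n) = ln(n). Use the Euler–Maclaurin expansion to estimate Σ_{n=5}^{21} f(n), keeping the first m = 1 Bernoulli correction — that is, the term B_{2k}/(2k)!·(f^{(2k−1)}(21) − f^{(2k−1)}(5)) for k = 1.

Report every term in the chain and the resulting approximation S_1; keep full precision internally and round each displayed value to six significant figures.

The integral term ∫_5^21 ln(x) dx = 39.8878.
Endpoint term: (f(5) + f(21))/2 = (1.60944 + 3.04452)/2 = 2.32698.
Integral + boundary = 42.2148.
Order-1 term: 1/12 · (0.0476190 − 0.200000) = -0.0126984.

S_1 ≈ 42.2021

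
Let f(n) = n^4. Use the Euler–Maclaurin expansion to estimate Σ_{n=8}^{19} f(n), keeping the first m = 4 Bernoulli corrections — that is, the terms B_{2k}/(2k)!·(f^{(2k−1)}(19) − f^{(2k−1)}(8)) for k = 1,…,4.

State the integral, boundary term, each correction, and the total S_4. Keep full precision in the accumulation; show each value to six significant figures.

Integral: ∫_8^19 x^4 dx = 488666.
½[f(8) + f(19)] = ½[4096.00 + 130321] = 67208.5.
Integral + boundary = 555875.
k=1: B_{2}/(2)! × [f^{(1)}(19) − f^{(1)}(8)] = 1/12 × (27436.0 − 2048.00) = 2115.67.
Running total after k=1: 557990.
k=2: B_{4}/(4)! × [f^{(3)}(19) − f^{(3)}(8)] = −1/720 × (456.000 − 192.000) = -0.366667.
Running total after k=2: 557990.
k=3: B_{6}/(6)! × [f^{(5)}(19) − f^{(5)}(8)] = 1/30240 × (0.00000 − 0.00000) = 0.00000.
Running total after k=3: 557990.
k=4: B_{8}/(8)! × [f^{(7)}(19) − f^{(7)}(8)] = −1/1209600 × (0.00000 − 0.00000) = 0.00000.

S_4 ≈ 557990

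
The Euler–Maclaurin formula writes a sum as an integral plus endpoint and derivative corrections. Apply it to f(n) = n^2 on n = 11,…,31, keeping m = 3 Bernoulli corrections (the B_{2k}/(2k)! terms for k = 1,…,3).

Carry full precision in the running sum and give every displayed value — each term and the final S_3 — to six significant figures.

Integral: ∫_11^31 x^2 dx = 9486.67.
Endpoint term: (f(11) + f(31))/2 = (121.000 + 961.000)/2 = 541.000.
So far: 10027.7.
Correction k=1: B_{2}/2! · (f^{(1)}(31) − f^{(1)}(11)) = 1/12 · (62.0000 − 22.0000) = 3.33333.
Partial sum through k=1: 10031.0.
Correction k=2: B_{4}/4! · (f^{(3)}(31) − f^{(3)}(11)) = −1/720 · (0.00000 − 0.00000) = 0.00000.
Partial sum through k=2: 10031.0.
Correction k=3: B_{6}/6! · (f^{(5)}(31) − f^{(5)}(11)) = 1/30240 · (0.00000 − 0.00000) = 0.00000.

S_3 ≈ 10031.0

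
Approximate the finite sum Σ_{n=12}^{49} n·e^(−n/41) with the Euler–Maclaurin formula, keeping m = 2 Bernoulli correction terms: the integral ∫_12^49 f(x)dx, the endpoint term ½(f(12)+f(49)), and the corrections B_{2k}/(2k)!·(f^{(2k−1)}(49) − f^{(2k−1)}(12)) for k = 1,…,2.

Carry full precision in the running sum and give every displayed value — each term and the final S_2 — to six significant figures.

∫_12^49 x·e^(−x/41) dx evaluates to 504.779.
Endpoint term: (f(12) + f(49))/2 = (8.95510 + 14.8307)/2 = 11.8929.
Integral + boundary = 516.672.
Correction k=1: B_{2}/2! · (f^{(1)}(49) − f^{(1)}(12)) = 1/12 · (-0.0590570 − 0.527842) = -0.0489082.
Running total after k=1: 516.623.
Correction k=2: B_{4}/4! · (f^{(3)}(49) − f^{(3)}(12)) = −1/720 · (0.000324972 − 0.00120188) = 1.21793e-06.

S_2 ≈ 516.623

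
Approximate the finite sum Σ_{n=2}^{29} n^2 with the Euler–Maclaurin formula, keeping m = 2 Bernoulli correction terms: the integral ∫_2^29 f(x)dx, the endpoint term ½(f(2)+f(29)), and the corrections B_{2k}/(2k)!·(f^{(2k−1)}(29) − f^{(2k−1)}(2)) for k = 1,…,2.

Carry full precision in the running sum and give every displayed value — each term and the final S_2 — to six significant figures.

S_2 ≈ 8554.00

Integral: ∫_2^29 x^2 dx = 8127.00.
Boundary: ½(f(2) + f(29)) = ½(4.00000 + 841.000) = 422.500.
So far: 8549.50.
Order-1 term: 1/12 · (58.0000 − 4.00000) = 4.50000.
After k=1: 8554.00.
Order-2 term: −1/720 · (0.00000 − 0.00000) = 0.00000.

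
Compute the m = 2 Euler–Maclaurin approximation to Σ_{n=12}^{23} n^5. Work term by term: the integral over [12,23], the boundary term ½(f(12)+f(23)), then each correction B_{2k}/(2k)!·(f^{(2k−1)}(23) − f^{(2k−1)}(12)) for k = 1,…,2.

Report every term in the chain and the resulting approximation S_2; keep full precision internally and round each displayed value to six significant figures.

The integral term ∫_12^23 x^5 dx = 2.41750e+07.
½[f(12) + f(23)] = ½[248832 + 6.43634e+06] = 3.34259e+06.
So far: 2.75176e+07.
k=1: B_{2}/(2)! × [f^{(1)}(23) − f^{(1)}(12)] = 1/12 × (1.39920e+06 − 103680) = 107960.
After k=1: 2.76255e+07.
k=2: B_{4}/(4)! × [f^{(3)}(23) − f^{(3)}(12)] = −1/720 × (31740.0 − 8640.00) = -32.0833.

S_2 ≈ 2.76255e+07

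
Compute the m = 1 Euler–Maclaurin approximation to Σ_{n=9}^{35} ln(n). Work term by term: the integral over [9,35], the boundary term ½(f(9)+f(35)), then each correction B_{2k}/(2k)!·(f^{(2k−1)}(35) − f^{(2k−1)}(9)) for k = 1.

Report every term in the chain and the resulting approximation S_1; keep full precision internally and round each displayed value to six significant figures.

S_1 ≈ 81.5316

Integral: ∫_9^35 ln(x) dx = 78.6622.
½[f(9) + f(35)] = ½[2.19722 + 3.55535] = 2.87629.
Integral + boundary = 81.5384.
Correction k=1: B_{2}/2! · (f^{(1)}(35) − f^{(1)}(9)) = 1/12 · (0.0285714 − 0.111111) = -0.00687831.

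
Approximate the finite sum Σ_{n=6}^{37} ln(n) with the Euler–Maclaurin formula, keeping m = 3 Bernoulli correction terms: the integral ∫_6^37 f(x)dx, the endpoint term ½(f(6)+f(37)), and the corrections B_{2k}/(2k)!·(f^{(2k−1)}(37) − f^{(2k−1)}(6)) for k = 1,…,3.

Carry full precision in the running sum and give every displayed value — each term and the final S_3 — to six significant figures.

S_3 ≈ 94.5431

Integral: ∫_6^37 ln(x) dx = 91.8534.
Endpoint term: (f(6) + f(37))/2 = (1.79176 + 3.61092)/2 = 2.70134.
Running total after boundary: 94.5547.
k=1: B_{2}/(2)! × [f^{(1)}(37) − f^{(1)}(6)] = 1/12 × (0.0270270 − 0.166667) = -0.0116366.
Partial sum through k=1: 94.5431.
k=2: B_{4}/(4)! × [f^{(3)}(37) − f^{(3)}(6)] = −1/720 × (3.94843e-05 − 0.00925926) = 1.28052e-05.
Partial sum through k=2: 94.5431.
k=3: B_{6}/(6)! × [f^{(5)}(37) − f^{(5)}(6)] = 1/30240 × (3.46101e-07 − 0.00308642) = -1.02053e-07.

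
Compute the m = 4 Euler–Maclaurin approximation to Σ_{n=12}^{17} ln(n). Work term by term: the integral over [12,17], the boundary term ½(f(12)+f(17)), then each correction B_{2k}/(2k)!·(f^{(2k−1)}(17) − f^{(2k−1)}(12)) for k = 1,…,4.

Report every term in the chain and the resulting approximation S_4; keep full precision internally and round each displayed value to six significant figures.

S_4 ≈ 16.0028

∫_12^17 ln(x) dx evaluates to 13.3457.
½[f(12) + f(17)] = ½[2.48491 + 2.83321] = 2.65906.
Integral + boundary = 16.0048.
Correction k=1: B_{2}/2! · (f^{(1)}(17) − f^{(1)}(12)) = 1/12 · (0.0588235 − 0.0833333) = -0.00204248.
Partial sum through k=1: 16.0028.
Correction k=2: B_{4}/4! · (f^{(3)}(17) − f^{(3)}(12)) = −1/720 · (0.000407083 − 0.00115741) = 1.04212e-06.
Partial sum through k=2: 16.0028.
Correction k=3: B_{6}/6! · (f^{(5)}(17) − f^{(5)}(12)) = 1/30240 · (1.69031e-05 − 9.64506e-05) = -2.63054e-09.
Partial sum through k=3: 16.0028.
Correction k=4: B_{8}/8! · (f^{(7)}(17) − f^{(7)}(12)) = −1/1209600 · (1.75465e-06 − 2.00939e-05) = 1.51614e-11.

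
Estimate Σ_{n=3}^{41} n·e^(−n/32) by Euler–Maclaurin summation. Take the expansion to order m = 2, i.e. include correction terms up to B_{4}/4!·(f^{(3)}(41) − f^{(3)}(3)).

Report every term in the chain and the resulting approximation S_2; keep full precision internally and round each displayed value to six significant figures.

∫_3^41 x·e^(−x/32) dx evaluates to 371.088.
Boundary: ½(f(3) + f(41)) = ½(2.73153 + 11.3853) = 7.05841.
Integral + boundary = 378.146.
Correction k=1: B_{2}/2! · (f^{(1)}(41) − f^{(1)}(3)) = 1/12 · (-0.0781003 − 0.825150) = -0.0752709.
Partial sum through k=1: 378.071.
Correction k=2: B_{4}/4! · (f^{(3)}(41) − f^{(3)}(3)) = −1/720 · (0.000466093 − 0.00258415) = 2.94175e-06.

S_2 ≈ 378.071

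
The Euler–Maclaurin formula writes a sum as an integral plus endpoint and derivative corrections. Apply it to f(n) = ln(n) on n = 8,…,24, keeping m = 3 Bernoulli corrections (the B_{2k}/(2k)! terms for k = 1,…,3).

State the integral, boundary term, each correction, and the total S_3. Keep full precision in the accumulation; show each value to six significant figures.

S_3 ≈ 46.2596

The integral term ∫_8^24 ln(x) dx = 43.6378.
Boundary: ½(f(8) + f(24)) = ½(2.07944 + 3.17805) = 2.62875.
Integral + boundary = 46.2665.
Correction k=1: B_{2}/2! · (f^{(1)}(24) − f^{(1)}(8)) = 1/12 · (0.0416667 − 0.125000) = -0.00694444.
Partial sum through k=1: 46.2596.
Correction k=2: B_{4}/4! · (f^{(3)}(24) − f^{(3)}(8)) = −1/720 · (0.000144676 − 0.00390625) = 5.22441e-06.
Partial sum through k=2: 46.2596.
Correction k=3: B_{6}/6! · (f^{(5)}(24) − f^{(5)}(8)) = 1/30240 · (3.01408e-06 − 0.000732422) = -2.41206e-08.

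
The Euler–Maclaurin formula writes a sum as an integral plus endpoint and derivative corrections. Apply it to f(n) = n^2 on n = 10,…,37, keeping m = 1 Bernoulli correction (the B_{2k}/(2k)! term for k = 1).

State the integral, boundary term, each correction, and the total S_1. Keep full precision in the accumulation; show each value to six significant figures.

The integral term ∫_10^37 x^2 dx = 16551.0.
½[f(10) + f(37)] = ½[100.000 + 1369.00] = 734.500.
So far: 17285.5.
k=1: B_{2}/(2)! × [f^{(1)}(37) − f^{(1)}(10)] = 1/12 × (74.0000 − 20.0000) = 4.50000.

S_1 ≈ 17290.0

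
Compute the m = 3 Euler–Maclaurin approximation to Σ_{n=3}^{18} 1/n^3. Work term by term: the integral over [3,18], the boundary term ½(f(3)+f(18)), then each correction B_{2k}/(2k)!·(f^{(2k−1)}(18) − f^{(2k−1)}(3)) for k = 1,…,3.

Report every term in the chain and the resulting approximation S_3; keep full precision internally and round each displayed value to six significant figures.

The integral term ∫_3^18 1/x^3 dx = 0.0540123.
Boundary: ½(f(3) + f(18)) = ½(0.0370370 + 0.000171468) = 0.0186043.
So far: 0.0726166.
Correction k=1: B_{2}/2! · (f^{(1)}(18) − f^{(1)}(3)) = 1/12 · (-2.85780e-05 − (-0.0370370)) = 0.00308404.
Running total after k=1: 0.0757006.
Correction k=2: B_{4}/4! · (f^{(3)}(18) − f^{(3)}(3)) = −1/720 · (-1.76407e-06 − (-0.0823045)) = -0.000114309.
Running total after k=2: 0.0755863.
Correction k=3: B_{6}/6! · (f^{(5)}(18) − f^{(5)}(3)) = 1/30240 · (-2.28676e-07 − (-0.384088)) = 1.27013e-05.

S_3 ≈ 0.0755990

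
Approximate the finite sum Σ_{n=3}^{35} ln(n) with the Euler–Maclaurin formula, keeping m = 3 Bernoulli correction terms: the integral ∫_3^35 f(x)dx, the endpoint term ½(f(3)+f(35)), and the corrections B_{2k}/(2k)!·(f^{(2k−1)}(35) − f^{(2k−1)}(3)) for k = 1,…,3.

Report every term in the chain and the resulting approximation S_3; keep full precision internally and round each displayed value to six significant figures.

S_3 ≈ 91.4430

The integral term ∫_3^35 ln(x) dx = 89.1413.
Endpoint term: (f(3) + f(35))/2 = (1.09861 + 3.55535)/2 = 2.32698.
Running total after boundary: 91.4683.
k=1: B_{2}/(2)! × [f^{(1)}(35) − f^{(1)}(3)] = 1/12 × (0.0285714 − 0.333333) = -0.0253968.
Running total after k=1: 91.4429.
k=2: B_{4}/(4)! × [f^{(3)}(35) − f^{(3)}(3)] = −1/720 × (4.66472e-05 − 0.0740741) = 0.000102816.
Running total after k=2: 91.4430.
k=3: B_{6}/(6)! × [f^{(5)}(35) − f^{(5)}(3)] = 1/30240 × (4.56952e-07 − 0.0987654) = -3.26604e-06.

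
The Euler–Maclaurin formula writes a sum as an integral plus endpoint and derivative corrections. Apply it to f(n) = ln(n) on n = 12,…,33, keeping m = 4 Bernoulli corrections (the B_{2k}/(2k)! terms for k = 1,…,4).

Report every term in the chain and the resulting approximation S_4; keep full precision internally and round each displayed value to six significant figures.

S_4 ≈ 67.5522

∫_12^33 ln(x) dx evaluates to 64.5659.
Boundary: ½(f(12) + f(33)) = ½(2.48491 + 3.49651) = 2.99071.
Integral + boundary = 67.5566.
Order-1 term: 1/12 · (0.0303030 − 0.0833333) = -0.00441919.
Running total after k=1: 67.5522.
Order-2 term: −1/720 · (5.56529e-05 − 0.00115741) = 1.53021e-06.
Running total after k=2: 67.5522.
Order-3 term: 1/30240 · (6.13256e-07 − 9.64506e-05) = -3.16922e-09.
Running total after k=3: 67.5522.
Order-4 term: −1/1209600 · (1.68941e-08 − 2.00939e-05) = 1.65980e-11.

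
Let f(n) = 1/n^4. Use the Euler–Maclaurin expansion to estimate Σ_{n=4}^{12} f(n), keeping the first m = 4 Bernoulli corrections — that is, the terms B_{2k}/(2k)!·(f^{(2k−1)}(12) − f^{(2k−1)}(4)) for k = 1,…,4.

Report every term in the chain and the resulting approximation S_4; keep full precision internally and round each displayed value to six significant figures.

∫_4^12 1/x^4 dx evaluates to 0.00501543.
Boundary: ½(f(4) + f(12)) = ½(0.00390625 + 4.82253e-05) = 0.00197724.
So far: 0.00699267.
k=1: B_{2}/(2)! × [f^{(1)}(12) − f^{(1)}(4)] = 1/12 × (-1.60751e-05 − (-0.00390625)) = 0.000324181.
Running total after k=1: 0.00731685.
k=2: B_{4}/(4)! × [f^{(3)}(12) − f^{(3)}(4)] = −1/720 × (-3.34898e-06 − (-0.00732422)) = -1.01679e-05.
Running total after k=2: 0.00730668.
k=3: B_{6}/(6)! × [f^{(5)}(12) − f^{(5)}(4)] = 1/30240 × (-1.30238e-06 − (-0.0256348)) = 8.47667e-07.
Running total after k=3: 0.00730753.
k=4: B_{8}/(8)! × [f^{(7)}(12) − f^{(7)}(4)] = −1/1209600 × (-8.13988e-07 − (-0.144196)) = -1.19209e-07.

S_4 ≈ 0.00730741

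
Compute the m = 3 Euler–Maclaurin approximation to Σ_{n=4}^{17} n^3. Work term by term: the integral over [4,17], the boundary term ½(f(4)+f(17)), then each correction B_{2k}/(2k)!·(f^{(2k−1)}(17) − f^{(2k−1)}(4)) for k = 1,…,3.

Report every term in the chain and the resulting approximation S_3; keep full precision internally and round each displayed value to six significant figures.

Integral: ∫_4^17 x^3 dx = 20816.2.
½[f(4) + f(17)] = ½[64.0000 + 4913.00] = 2488.50.
Integral + boundary = 23304.8.
Correction k=1: B_{2}/2! · (f^{(1)}(17) − f^{(1)}(4)) = 1/12 · (867.000 − 48.0000) = 68.2500.
Running total after k=1: 23373.0.
Correction k=2: B_{4}/4! · (f^{(3)}(17) − f^{(3)}(4)) = −1/720 · (6.00000 − 6.00000) = 0.00000.
Running total after k=2: 23373.0.
Correction k=3: B_{6}/6! · (f^{(5)}(17) − f^{(5)}(4)) = 1/30240 · (0.00000 − 0.00000) = 0.00000.

S_3 ≈ 23373.0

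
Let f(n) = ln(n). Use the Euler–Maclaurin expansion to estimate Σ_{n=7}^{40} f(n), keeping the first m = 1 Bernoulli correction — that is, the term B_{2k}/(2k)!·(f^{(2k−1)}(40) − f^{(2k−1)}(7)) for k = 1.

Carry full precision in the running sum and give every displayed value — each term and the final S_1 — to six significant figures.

∫_7^40 ln(x) dx evaluates to 100.934.
Boundary: ½(f(7) + f(40)) = ½(1.94591 + 3.68888) = 2.81739.
Running total after boundary: 103.751.
Order-1 term: 1/12 · (0.0250000 − 0.142857) = -0.00982143.

S_1 ≈ 103.741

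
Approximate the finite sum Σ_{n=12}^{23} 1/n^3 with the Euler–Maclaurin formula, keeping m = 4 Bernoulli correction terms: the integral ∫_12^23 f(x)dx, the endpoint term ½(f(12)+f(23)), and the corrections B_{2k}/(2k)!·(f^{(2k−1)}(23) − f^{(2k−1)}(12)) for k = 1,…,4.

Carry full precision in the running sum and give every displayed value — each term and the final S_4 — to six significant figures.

S_4 ≈ 0.00286863

Integral: ∫_12^23 1/x^3 dx = 0.00252704.
Boundary: ½(f(12) + f(23)) = ½(0.000578704 + 8.21895e-05) = 0.000330447.
Integral + boundary = 0.00285749.
Correction k=1: B_{2}/2! · (f^{(1)}(23) − f^{(1)}(12)) = 1/12 · (-1.07204e-05 − (-0.000144676)) = 1.11630e-05.
Partial sum through k=1: 0.00286865.
Correction k=2: B_{4}/4! · (f^{(3)}(23) − f^{(3)}(12)) = −1/720 · (-4.05307e-07 − (-2.00939e-05)) = -2.73452e-08.
Partial sum through k=2: 0.00286862.
Correction k=3: B_{6}/6! · (f^{(5)}(23) − f^{(5)}(12)) = 1/30240 · (-3.21794e-08 − (-5.86071e-06)) = 1.92743e-10.
Partial sum through k=3: 0.00286863.
Correction k=4: B_{8}/8! · (f^{(7)}(23) − f^{(7)}(12)) = −1/1209600 · (-4.37980e-09 − (-2.93036e-06)) = -2.41896e-12.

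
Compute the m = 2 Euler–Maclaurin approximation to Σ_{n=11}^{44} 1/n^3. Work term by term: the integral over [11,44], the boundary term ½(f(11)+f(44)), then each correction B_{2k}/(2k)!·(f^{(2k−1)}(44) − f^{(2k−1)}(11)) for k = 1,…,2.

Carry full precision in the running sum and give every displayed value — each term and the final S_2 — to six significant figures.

Integral: ∫_11^44 1/x^3 dx = 0.00387397.
Endpoint term: (f(11) + f(44))/2 = (0.000751315 + 1.17393e-05)/2 = 0.000381527.
Integral + boundary = 0.00425549.
Order-1 term: 1/12 · (-8.00406e-07 − (-0.000204904)) = 1.70086e-05.
Partial sum through k=1: 0.00427250.
Order-2 term: −1/720 · (-8.26866e-09 − (-3.38684e-05)) = -4.70280e-08.

S_2 ≈ 0.00427246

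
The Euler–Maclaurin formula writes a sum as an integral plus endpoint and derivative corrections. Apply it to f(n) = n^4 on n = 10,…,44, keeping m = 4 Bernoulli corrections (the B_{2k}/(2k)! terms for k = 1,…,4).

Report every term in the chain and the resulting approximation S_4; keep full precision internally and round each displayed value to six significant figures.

S_4 ≈ 3.48704e+07

Integral: ∫_10^44 x^4 dx = 3.29632e+07.
½[f(10) + f(44)] = ½[10000.0 + 3.74810e+06] = 1.87905e+06.
So far: 3.48423e+07.
Order-1 term: 1/12 · (340736 − 4000.00) = 28061.3.
Partial sum through k=1: 3.48704e+07.
Order-2 term: −1/720 · (1056.00 − 240.000) = -1.13333.
Partial sum through k=2: 3.48704e+07.
Order-3 term: 1/30240 · (0.00000 − 0.00000) = 0.00000.
Partial sum through k=3: 3.48704e+07.
Order-4 term: −1/1209600 · (0.00000 − 0.00000) = 0.00000.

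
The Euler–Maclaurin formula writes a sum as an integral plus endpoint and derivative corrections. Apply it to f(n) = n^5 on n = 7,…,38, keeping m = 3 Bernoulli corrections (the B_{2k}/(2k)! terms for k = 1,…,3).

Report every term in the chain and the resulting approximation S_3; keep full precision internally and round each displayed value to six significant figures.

S_3 ≈ 5.42297e+08

Integral: ∫_7^38 x^5 dx = 5.01803e+08.
½[f(7) + f(38)] = ½[16807.0 + 7.92352e+07] = 3.96260e+07.
Running total after boundary: 5.41429e+08.
Correction k=1: B_{2}/2! · (f^{(1)}(38) − f^{(1)}(7)) = 1/12 · (1.04257e+07 − 12005.0) = 867806.
Partial sum through k=1: 5.42297e+08.
Correction k=2: B_{4}/4! · (f^{(3)}(38) − f^{(3)}(7)) = −1/720 · (86640.0 − 2940.00) = -116.250.
Partial sum through k=2: 5.42297e+08.
Correction k=3: B_{6}/6! · (f^{(5)}(38) − f^{(5)}(7)) = 1/30240 · (120.000 − 120.000) = 0.00000.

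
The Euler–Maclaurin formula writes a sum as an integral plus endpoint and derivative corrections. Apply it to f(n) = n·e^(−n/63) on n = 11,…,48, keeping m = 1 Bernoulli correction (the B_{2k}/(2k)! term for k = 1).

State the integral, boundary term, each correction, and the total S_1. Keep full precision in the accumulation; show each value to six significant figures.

S_1 ≈ 666.707

∫_11^48 x·e^(−x/63) dx evaluates to 650.934.
½[f(11) + f(48)] = ½[9.23769 + 22.4053] = 15.8215.
Integral + boundary = 666.755.
Order-1 term: 1/12 · (0.111137 − 0.693160) = -0.0485019.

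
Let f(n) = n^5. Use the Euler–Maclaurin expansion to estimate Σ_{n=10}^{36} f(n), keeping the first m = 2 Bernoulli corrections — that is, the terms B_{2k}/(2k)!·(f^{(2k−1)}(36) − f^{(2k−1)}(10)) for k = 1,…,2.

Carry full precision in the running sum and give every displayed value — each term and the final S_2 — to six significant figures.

S_2 ≈ 3.93609e+08

The integral term ∫_10^36 x^5 dx = 3.62630e+08.
½[f(10) + f(36)] = ½[100000 + 6.04662e+07] = 3.02831e+07.
So far: 3.92913e+08.
Correction k=1: B_{2}/2! · (f^{(1)}(36) − f^{(1)}(10)) = 1/12 · (8.39808e+06 − 50000.0) = 695673.
After k=1: 3.93609e+08.
Correction k=2: B_{4}/4! · (f^{(3)}(36) − f^{(3)}(10)) = −1/720 · (77760.0 − 6000.00) = -99.6667.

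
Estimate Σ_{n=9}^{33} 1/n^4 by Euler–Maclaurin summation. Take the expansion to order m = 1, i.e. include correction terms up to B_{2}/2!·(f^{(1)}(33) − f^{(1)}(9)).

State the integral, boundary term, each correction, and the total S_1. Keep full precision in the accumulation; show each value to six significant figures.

∫_9^33 1/x^4 dx evaluates to 0.000447972.
Boundary: ½(f(9) + f(33)) = ½(0.000152416 + 8.43226e-07) = 7.66295e-05.
So far: 0.000524601.
k=1: B_{2}/(2)! × [f^{(1)}(33) − f^{(1)}(9)] = 1/12 × (-1.02209e-07 − (-6.77404e-05)) = 5.63651e-06.

S_1 ≈ 0.000530238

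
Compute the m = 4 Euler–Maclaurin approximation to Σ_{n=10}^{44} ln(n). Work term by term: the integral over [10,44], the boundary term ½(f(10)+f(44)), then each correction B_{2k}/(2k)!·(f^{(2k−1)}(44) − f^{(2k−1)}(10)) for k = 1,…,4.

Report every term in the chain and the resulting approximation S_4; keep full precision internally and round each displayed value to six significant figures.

Integral: ∫_10^44 ln(x) dx = 109.478.
Endpoint term: (f(10) + f(44))/2 = (2.30259 + 3.78419)/2 = 3.04339.
So far: 112.522.
Order-1 term: 1/12 · (0.0227273 − 0.100000) = -0.00643939.
Running total after k=1: 112.515.
Order-2 term: −1/720 · (2.34786e-05 − 0.00200000) = 2.74517e-06.
Running total after k=2: 112.515.
Order-3 term: 1/30240 · (1.45528e-07 − 0.000240000) = -7.93170e-09.
Running total after k=3: 112.515.
Order-4 term: −1/1209600 · (2.25509e-09 − 7.20000e-05) = 5.95219e-11.

S_4 ≈ 112.515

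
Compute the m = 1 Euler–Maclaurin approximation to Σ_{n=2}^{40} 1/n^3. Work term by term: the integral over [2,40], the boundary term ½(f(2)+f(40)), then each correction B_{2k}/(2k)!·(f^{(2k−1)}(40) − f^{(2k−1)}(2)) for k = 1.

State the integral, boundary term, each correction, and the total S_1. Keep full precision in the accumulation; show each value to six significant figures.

Integral: ∫_2^40 1/x^3 dx = 0.124688.
½[f(2) + f(40)] = ½[0.125000 + 1.56250e-05] = 0.0625078.
Integral + boundary = 0.187195.
Order-1 term: 1/12 · (-1.17187e-06 − (-0.187500)) = 0.0156249.

S_1 ≈ 0.202820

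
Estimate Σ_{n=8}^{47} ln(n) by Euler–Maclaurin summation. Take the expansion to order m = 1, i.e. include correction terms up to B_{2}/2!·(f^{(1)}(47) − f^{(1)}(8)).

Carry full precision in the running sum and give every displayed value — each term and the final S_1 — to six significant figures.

The integral term ∫_8^47 ln(x) dx = 125.321.
Endpoint term: (f(8) + f(47))/2 = (2.07944 + 3.85015)/2 = 2.96479.
So far: 128.286.
Order-1 term: 1/12 · (0.0212766 − 0.125000) = -0.00864362.

S_1 ≈ 128.278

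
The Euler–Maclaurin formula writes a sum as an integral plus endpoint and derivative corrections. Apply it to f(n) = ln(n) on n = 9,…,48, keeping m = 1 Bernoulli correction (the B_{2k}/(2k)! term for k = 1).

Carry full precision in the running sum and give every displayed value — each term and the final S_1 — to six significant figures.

Integral: ∫_9^48 ln(x) dx = 127.043.
½[f(9) + f(48)] = ½[2.19722 + 3.87120] = 3.03421.
Running total after boundary: 130.077.
Correction k=1: B_{2}/2! · (f^{(1)}(48) − f^{(1)}(9)) = 1/12 · (0.0208333 − 0.111111) = -0.00752315.

S_1 ≈ 130.069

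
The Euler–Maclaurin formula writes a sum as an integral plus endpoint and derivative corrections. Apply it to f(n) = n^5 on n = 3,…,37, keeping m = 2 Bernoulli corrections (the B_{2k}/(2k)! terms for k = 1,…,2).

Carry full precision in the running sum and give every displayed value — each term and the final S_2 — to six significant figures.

Integral: ∫_3^37 x^5 dx = 4.27621e+08.
½[f(3) + f(37)] = ½[243.000 + 6.93440e+07] = 3.46721e+07.
Running total after boundary: 4.62293e+08.
Correction k=1: B_{2}/2! · (f^{(1)}(37) − f^{(1)}(3)) = 1/12 · (9.37080e+06 − 405.000) = 780867.
Partial sum through k=1: 4.63074e+08.
Correction k=2: B_{4}/4! · (f^{(3)}(37) − f^{(3)}(3)) = −1/720 · (82140.0 − 540.000) = -113.333.

S_2 ≈ 4.63074e+08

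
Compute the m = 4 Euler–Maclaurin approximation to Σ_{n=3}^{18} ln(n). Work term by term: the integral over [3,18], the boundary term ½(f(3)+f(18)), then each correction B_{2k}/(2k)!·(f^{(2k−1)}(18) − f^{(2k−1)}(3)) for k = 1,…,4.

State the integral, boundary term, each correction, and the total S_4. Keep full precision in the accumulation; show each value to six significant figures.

S_4 ≈ 35.7023

Integral: ∫_3^18 ln(x) dx = 33.7309.
Boundary: ½(f(3) + f(18)) = ½(1.09861 + 2.89037) = 1.99449.
Running total after boundary: 35.7253.
Correction k=1: B_{2}/2! · (f^{(1)}(18) − f^{(1)}(3)) = 1/12 · (0.0555556 − 0.333333) = -0.0231481.
Running total after k=1: 35.7022.
Correction k=2: B_{4}/4! · (f^{(3)}(18) − f^{(3)}(3)) = −1/720 · (0.000342936 − 0.0740741) = 0.000102404.
Running total after k=2: 35.7023.
Correction k=3: B_{6}/6! · (f^{(5)}(18) − f^{(5)}(3)) = 1/30240 · (1.27013e-05 − 0.0987654) = -3.26563e-06.
Running total after k=3: 35.7023.
Correction k=4: B_{8}/8! · (f^{(7)}(18) − f^{(7)}(3)) = −1/1209600 · (1.17605e-06 − 0.329218) = 2.72170e-07.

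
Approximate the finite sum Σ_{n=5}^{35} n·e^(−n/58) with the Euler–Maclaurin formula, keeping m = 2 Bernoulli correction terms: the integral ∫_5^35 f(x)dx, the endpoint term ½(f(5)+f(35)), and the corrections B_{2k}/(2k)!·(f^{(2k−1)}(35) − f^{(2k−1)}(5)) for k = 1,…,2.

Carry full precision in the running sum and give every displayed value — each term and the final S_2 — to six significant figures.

The integral term ∫_5^35 x·e^(−x/58) dx = 402.096.
Endpoint term: (f(5) + f(35))/2 = (4.58702 + 19.1423)/2 = 11.8647.
Integral + boundary = 413.961.
k=1: B_{2}/(2)! × [f^{(1)}(35) − f^{(1)}(5)] = 1/12 × (0.216883 − 0.838318) = -0.0517862.
Running total after k=1: 413.909.
k=2: B_{4}/(4)! × [f^{(3)}(35) − f^{(3)}(5)] = −1/720 × (0.000389634 − 0.000794627) = 5.62491e-07.

S_2 ≈ 413.909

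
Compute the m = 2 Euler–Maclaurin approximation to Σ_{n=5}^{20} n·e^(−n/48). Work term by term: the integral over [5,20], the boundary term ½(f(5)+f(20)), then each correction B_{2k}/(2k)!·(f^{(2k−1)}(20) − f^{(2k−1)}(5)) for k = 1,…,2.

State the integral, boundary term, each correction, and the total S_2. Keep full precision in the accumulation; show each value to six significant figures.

S_2 ≈ 149.384

The integral term ∫_5^20 x·e^(−x/48) dx = 140.574.
Boundary: ½(f(5) + f(20)) = ½(4.50538 + 13.1848) = 8.84509.
Integral + boundary = 149.419.
k=1: B_{2}/(2)! × [f^{(1)}(20) − f^{(1)}(5)] = 1/12 × (0.384557 − 0.807213) = -0.0352213.
Partial sum through k=1: 149.384.
k=2: B_{4}/(4)! × [f^{(3)}(20) − f^{(3)}(5)] = −1/720 × (0.000739166 − 0.00113254) = 5.46348e-07.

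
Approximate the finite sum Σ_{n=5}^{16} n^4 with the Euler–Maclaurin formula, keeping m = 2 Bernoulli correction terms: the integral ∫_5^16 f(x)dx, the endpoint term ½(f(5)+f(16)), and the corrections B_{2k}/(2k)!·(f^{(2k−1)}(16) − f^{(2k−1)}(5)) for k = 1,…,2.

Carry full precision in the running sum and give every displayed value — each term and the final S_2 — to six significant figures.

Integral: ∫_5^16 x^4 dx = 209090.
Boundary: ½(f(5) + f(16)) = ½(625.000 + 65536.0) = 33080.5.
Running total after boundary: 242171.
Order-1 term: 1/12 · (16384.0 − 500.000) = 1323.67.
Running total after k=1: 243494.
Order-2 term: −1/720 · (384.000 − 120.000) = -0.366667.

S_2 ≈ 243494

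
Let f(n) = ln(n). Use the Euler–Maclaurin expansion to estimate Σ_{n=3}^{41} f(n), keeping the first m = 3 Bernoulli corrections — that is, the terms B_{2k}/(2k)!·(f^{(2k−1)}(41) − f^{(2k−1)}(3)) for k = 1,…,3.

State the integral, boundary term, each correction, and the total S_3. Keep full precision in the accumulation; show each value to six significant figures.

The integral term ∫_3^41 ln(x) dx = 110.961.
½[f(3) + f(41)] = ½[1.09861 + 3.71357] = 2.40609.
Integral + boundary = 113.367.
Correction k=1: B_{2}/2! · (f^{(1)}(41) − f^{(1)}(3)) = 1/12 · (0.0243902 − 0.333333) = -0.0257453.
Partial sum through k=1: 113.341.
Correction k=2: B_{4}/4! · (f^{(3)}(41) − f^{(3)}(3)) = −1/720 · (2.90187e-05 − 0.0740741) = 0.000102840.
Partial sum through k=2: 113.341.
Correction k=3: B_{6}/6! · (f^{(5)}(41) − f^{(5)}(3)) = 1/30240 · (2.07153e-07 − 0.0987654) = -3.26605e-06.

S_3 ≈ 113.341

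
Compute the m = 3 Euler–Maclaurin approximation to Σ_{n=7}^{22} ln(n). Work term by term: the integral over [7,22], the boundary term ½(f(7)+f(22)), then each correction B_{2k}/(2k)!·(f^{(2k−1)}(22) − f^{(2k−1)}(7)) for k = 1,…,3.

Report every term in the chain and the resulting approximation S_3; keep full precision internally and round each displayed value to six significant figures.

S_3 ≈ 41.8919

Integral: ∫_7^22 ln(x) dx = 39.3816.
Boundary: ½(f(7) + f(22)) = ½(1.94591 + 3.09104) = 2.51848.
Integral + boundary = 41.9000.
Correction k=1: B_{2}/2! · (f^{(1)}(22) − f^{(1)}(7)) = 1/12 · (0.0454545 − 0.142857) = -0.00811688.
Partial sum through k=1: 41.8919.
Correction k=2: B_{4}/4! · (f^{(3)}(22) − f^{(3)}(7)) = −1/720 · (0.000187829 − 0.00583090) = 7.83760e-06.
Partial sum through k=2: 41.8919.
Correction k=3: B_{6}/6! · (f^{(5)}(22) − f^{(5)}(7)) = 1/30240 · (4.65691e-06 − 0.00142798) = -4.70674e-08.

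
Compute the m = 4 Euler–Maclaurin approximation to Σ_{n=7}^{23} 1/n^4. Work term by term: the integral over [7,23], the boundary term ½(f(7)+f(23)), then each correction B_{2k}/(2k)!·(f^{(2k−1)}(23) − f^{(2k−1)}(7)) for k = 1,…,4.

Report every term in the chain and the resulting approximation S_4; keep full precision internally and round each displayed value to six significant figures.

S_4 ≈ 0.00117404

Integral: ∫_7^23 1/x^4 dx = 0.000944421.
½[f(7) + f(23)] = ½[0.000416493 + 3.57346e-06] = 0.000210033.
Integral + boundary = 0.00115445.
Order-1 term: 1/12 · (-6.21471e-07 − (-0.000237996)) = 1.97812e-05.
Running total after k=1: 0.00117424.
Order-2 term: −1/720 · (-3.52441e-08 − (-0.000145712)) = -2.02329e-07.
Running total after k=2: 0.00117403.
Order-3 term: 1/30240 · (-3.73094e-09 − (-0.000166528)) = 5.50675e-09.
Running total after k=3: 0.00117404.
Order-4 term: −1/1209600 · (-6.34754e-10 − (-0.000305868)) = -2.52866e-10.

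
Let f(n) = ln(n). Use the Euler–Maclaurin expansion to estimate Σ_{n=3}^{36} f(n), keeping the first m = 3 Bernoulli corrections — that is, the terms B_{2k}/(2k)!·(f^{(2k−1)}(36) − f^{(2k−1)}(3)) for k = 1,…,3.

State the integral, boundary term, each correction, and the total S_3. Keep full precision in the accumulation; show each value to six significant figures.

S_3 ≈ 95.0265

Integral: ∫_3^36 ln(x) dx = 92.7108.
½[f(3) + f(36)] = ½[1.09861 + 3.58352] = 2.34107.
Integral + boundary = 95.0519.
Order-1 term: 1/12 · (0.0277778 − 0.333333) = -0.0254630.
Running total after k=1: 95.0264.
Order-2 term: −1/720 · (4.28669e-05 − 0.0740741) = 0.000102821.
Running total after k=2: 95.0266.
Order-3 term: 1/30240 · (3.96916e-07 − 0.0987654) = -3.26604e-06.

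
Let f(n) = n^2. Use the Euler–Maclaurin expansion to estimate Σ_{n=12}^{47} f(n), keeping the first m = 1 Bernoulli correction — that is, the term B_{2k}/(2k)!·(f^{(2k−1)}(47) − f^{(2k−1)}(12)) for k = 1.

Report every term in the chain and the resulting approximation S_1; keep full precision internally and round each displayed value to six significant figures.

S_1 ≈ 35214.0

∫_12^47 x^2 dx evaluates to 34031.7.
Endpoint term: (f(12) + f(47))/2 = (144.000 + 2209.00)/2 = 1176.50.
Integral + boundary = 35208.2.
Order-1 term: 1/12 · (94.0000 − 24.0000) = 5.83333.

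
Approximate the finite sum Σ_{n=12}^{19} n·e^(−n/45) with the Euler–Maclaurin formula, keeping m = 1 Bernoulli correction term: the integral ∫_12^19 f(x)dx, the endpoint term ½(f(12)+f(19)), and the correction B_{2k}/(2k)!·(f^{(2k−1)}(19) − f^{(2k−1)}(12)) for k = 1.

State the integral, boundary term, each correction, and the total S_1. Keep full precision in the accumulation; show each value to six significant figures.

Integral: ∫_12^19 x·e^(−x/45) dx = 76.5118.
½[f(12) + f(19)] = ½[9.19114 + 12.4562] = 10.8237.
So far: 87.3354.
Order-1 term: 1/12 · (0.378784 − 0.561681) = -0.0152414.

S_1 ≈ 87.3202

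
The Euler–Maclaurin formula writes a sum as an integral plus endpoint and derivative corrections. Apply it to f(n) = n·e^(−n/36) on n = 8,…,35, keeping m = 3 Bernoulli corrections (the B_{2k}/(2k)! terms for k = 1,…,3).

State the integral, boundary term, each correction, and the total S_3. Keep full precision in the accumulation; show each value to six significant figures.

The integral term ∫_8^35 x·e^(−x/36) dx = 301.583.
Boundary: ½(f(8) + f(35)) = ½(6.40590 + 13.2385) = 9.82218.
Integral + boundary = 311.405.
Correction k=1: B_{2}/2! · (f^{(1)}(35) − f^{(1)}(8)) = 1/12 · (0.0105067 − 0.622796) = -0.0510241.
Partial sum through k=1: 311.354.
Correction k=2: B_{4}/4! · (f^{(3)}(35) − f^{(3)}(8)) = −1/720 · (0.000591813 − 0.00171626) = 1.56173e-06.
Partial sum through k=2: 311.354.
Correction k=3: B_{6}/6! · (f^{(5)}(35) − f^{(5)}(8)) = 1/30240 · (9.07036e-07 − 2.27775e-06) = -4.53278e-11.

S_3 ≈ 311.354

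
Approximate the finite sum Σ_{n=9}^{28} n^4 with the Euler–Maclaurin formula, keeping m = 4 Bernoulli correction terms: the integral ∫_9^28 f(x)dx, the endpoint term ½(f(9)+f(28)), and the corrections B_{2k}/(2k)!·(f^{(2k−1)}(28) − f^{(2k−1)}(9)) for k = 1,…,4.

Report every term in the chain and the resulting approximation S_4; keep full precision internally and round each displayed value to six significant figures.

Integral: ∫_9^28 x^4 dx = 3.43026e+06.
Boundary: ½(f(9) + f(28)) = ½(6561.00 + 614656) = 310608.
So far: 3.74087e+06.
Correction k=1: B_{2}/2! · (f^{(1)}(28) − f^{(1)}(9)) = 1/12 · (87808.0 − 2916.00) = 7074.33.
Partial sum through k=1: 3.74795e+06.
Correction k=2: B_{4}/4! · (f^{(3)}(28) − f^{(3)}(9)) = −1/720 · (672.000 − 216.000) = -0.633333.
Partial sum through k=2: 3.74795e+06.
Correction k=3: B_{6}/6! · (f^{(5)}(28) − f^{(5)}(9)) = 1/30240 · (0.00000 − 0.00000) = 0.00000.
Partial sum through k=3: 3.74795e+06.
Correction k=4: B_{8}/8! · (f^{(7)}(28) − f^{(7)}(9)) = −1/1209600 · (0.00000 − 0.00000) = 0.00000.

S_4 ≈ 3.74795e+06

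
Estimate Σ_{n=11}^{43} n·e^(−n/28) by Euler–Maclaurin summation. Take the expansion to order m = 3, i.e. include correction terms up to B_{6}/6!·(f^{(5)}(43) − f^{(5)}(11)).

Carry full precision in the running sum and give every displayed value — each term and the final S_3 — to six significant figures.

∫_11^43 x·e^(−x/28) dx evaluates to 309.217.
½[f(11) + f(43)] = ½[7.42638 + 9.25798] = 8.34218.
Integral + boundary = 317.559.
Correction k=1: B_{2}/2! · (f^{(1)}(43) − f^{(1)}(11)) = 1/12 · (-0.115340 − 0.409897) = -0.0437698.
Partial sum through k=1: 317.515.
Correction k=2: B_{4}/4! · (f^{(3)}(43) − f^{(3)}(11)) = −1/720 · (0.000402122 − 0.00224509) = 2.55967e-06.
Partial sum through k=2: 317.515.
Correction k=3: B_{6}/6! · (f^{(5)}(43) − f^{(5)}(11)) = 1/30240 · (1.21347e-06 − 5.06039e-06) = -1.27213e-10.

S_3 ≈ 317.515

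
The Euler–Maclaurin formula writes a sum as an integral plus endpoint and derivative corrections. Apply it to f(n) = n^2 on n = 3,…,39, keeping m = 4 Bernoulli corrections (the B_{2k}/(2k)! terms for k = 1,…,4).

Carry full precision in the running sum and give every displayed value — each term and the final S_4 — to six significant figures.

S_4 ≈ 20535.0

The integral term ∫_3^39 x^2 dx = 19764.0.
Endpoint term: (f(3) + f(39))/2 = (9.00000 + 1521.00)/2 = 765.000.
Integral + boundary = 20529.0.
Correction k=1: B_{2}/2! · (f^{(1)}(39) − f^{(1)}(3)) = 1/12 · (78.0000 − 6.00000) = 6.00000.
Running total after k=1: 20535.0.
Correction k=2: B_{4}/4! · (f^{(3)}(39) − f^{(3)}(3)) = −1/720 · (0.00000 − 0.00000) = 0.00000.
Running total after k=2: 20535.0.
Correction k=3: B_{6}/6! · (f^{(5)}(39) − f^{(5)}(3)) = 1/30240 · (0.00000 − 0.00000) = 0.00000.
Running total after k=3: 20535.0.
Correction k=4: B_{8}/8! · (f^{(7)}(39) − f^{(7)}(3)) = −1/1209600 · (0.00000 − 0.00000) = 0.00000.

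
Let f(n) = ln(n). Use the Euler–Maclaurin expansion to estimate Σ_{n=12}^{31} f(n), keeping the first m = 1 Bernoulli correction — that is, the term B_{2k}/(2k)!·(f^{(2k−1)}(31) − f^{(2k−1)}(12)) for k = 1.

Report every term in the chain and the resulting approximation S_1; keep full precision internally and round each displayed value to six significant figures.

S_1 ≈ 60.5899

∫_12^31 ln(x) dx evaluates to 57.6347.
½[f(12) + f(31)] = ½[2.48491 + 3.43399] = 2.95945.
Integral + boundary = 60.5942.
Order-1 term: 1/12 · (0.0322581 − 0.0833333) = -0.00425627.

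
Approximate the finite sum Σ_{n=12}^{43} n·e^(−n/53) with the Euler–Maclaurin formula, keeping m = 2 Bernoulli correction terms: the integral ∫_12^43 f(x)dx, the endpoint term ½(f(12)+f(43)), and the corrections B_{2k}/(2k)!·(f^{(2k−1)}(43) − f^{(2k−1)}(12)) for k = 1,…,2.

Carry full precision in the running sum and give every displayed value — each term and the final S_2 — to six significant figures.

The integral term ∫_12^43 x·e^(−x/53) dx = 486.548.
Endpoint term: (f(12) + f(43))/2 = (9.56864 + 19.1036)/2 = 14.3361.
Integral + boundary = 500.884.
k=1: B_{2}/(2)! × [f^{(1)}(43) − f^{(1)}(12)] = 1/12 × (0.0838247 − 0.616847) = -0.0444185.
Running total after k=1: 500.840.
k=2: B_{4}/(4)! × [f^{(3)}(43) − f^{(3)}(12)] = −1/720 × (0.000346161 − 0.000787334) = 6.12740e-07.

S_2 ≈ 500.840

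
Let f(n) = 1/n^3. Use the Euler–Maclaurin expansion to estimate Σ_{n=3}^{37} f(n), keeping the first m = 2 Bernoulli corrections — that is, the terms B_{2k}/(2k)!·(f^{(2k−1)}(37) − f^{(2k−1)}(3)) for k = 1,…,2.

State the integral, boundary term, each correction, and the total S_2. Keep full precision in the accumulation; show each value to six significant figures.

S_2 ≈ 0.0766907

The integral term ∫_3^37 1/x^3 dx = 0.0551903.
Endpoint term: (f(3) + f(37))/2 = (0.0370370 + 1.97422e-05)/2 = 0.0185284.
So far: 0.0737187.
Order-1 term: 1/12 · (-1.60072e-06 − (-0.0370370)) = 0.00308629.
Running total after k=1: 0.0768050.
Order-2 term: −1/720 · (-2.33852e-08 − (-0.0823045)) = -0.000114312.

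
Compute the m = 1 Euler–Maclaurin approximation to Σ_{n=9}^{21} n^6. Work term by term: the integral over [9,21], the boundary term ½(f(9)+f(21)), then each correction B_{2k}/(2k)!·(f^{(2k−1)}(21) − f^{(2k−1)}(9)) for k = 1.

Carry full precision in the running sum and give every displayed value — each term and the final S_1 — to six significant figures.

Integral: ∫_9^21 x^6 dx = 2.56615e+08.
Boundary: ½(f(9) + f(21)) = ½(531441 + 8.57661e+07) = 4.31488e+07.
Running total after boundary: 2.99764e+08.
Correction k=1: B_{2}/2! · (f^{(1)}(21) − f^{(1)}(9)) = 1/12 · (2.45046e+07 − 354294) = 2.01253e+06.

S_1 ≈ 3.01776e+08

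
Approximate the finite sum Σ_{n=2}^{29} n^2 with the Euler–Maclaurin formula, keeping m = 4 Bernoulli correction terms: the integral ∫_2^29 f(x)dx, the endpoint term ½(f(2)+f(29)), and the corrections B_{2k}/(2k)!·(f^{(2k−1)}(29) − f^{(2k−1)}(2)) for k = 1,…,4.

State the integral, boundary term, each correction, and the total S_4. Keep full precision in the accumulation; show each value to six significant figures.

S_4 ≈ 8554.00

∫_2^29 x^2 dx evaluates to 8127.00.
½[f(2) + f(29)] = ½[4.00000 + 841.000] = 422.500.
Integral + boundary = 8549.50.
Order-1 term: 1/12 · (58.0000 − 4.00000) = 4.50000.
Partial sum through k=1: 8554.00.
Order-2 term: −1/720 · (0.00000 − 0.00000) = 0.00000.
Partial sum through k=2: 8554.00.
Order-3 term: 1/30240 · (0.00000 − 0.00000) = 0.00000.
Partial sum through k=3: 8554.00.
Order-4 term: −1/1209600 · (0.00000 − 0.00000) = 0.00000.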